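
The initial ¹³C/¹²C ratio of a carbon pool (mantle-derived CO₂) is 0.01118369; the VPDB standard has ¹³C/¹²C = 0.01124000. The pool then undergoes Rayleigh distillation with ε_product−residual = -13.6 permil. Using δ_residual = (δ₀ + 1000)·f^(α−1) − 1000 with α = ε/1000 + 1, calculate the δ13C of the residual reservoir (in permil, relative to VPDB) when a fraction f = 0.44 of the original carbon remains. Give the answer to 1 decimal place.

6.2 permil

δ₀ = (0.01118369/0.01124000 − 1)×1000 = (0.994990 − 1)×1000 = -5.010 permil
α − 1 = ε/1000 = -0.0136
f^(α−1) = 0.44^(-0.0136) = 1.011228
δ_res = (-5.010 + 1000) × 1.011228 − 1000 = 1006.162 − 1000 = 6.16 permil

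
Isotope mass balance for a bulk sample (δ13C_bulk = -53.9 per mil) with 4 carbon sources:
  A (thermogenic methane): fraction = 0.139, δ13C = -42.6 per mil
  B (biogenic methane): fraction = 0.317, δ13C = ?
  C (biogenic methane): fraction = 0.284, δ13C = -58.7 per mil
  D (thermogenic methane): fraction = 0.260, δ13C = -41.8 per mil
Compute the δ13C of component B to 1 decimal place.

Isotope mass balance: δ_bulk = Σ fᵢ·δᵢ.
-53.9 = 0.139×(-42.6) + 0.317×δ_B + 0.284×(-58.7) + 0.260×(-41.8)
0.317·δ_B = -53.9 − (-33.460) = -20.440
δ_B = -20.440 / 0.317 = -64.48 per mil

-64.5 per mil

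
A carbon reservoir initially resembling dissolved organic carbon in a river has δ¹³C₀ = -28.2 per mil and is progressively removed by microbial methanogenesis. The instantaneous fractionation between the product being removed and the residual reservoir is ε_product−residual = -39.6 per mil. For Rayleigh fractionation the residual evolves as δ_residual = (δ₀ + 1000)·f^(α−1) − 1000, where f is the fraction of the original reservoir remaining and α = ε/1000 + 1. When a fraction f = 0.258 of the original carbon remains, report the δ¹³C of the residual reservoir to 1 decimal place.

25.4 per mil

Rayleigh residual: δ_res = (δ₀ + 1000)·f^(α−1) − 1000
α = ε/1000 + 1 = 0.96040, so α − 1 = -0.03960
f^(α−1) = 0.258^(-0.03960) = 1.055115
δ_res = (-28.2 + 1000) × 1.055115 − 1000 = 1025.361 − 1000 = 25.36 per mil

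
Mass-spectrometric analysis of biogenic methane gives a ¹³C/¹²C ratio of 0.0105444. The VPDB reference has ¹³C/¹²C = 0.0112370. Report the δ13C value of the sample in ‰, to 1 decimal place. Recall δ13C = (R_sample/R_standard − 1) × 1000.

-61.6‰

δ13C = (R_sample / R_standard − 1) × 1000
R_sample / R_standard = 0.0105444 / 0.0112370 = 0.938364
δ13C = (0.938364 − 1) × 1000 = -61.64‰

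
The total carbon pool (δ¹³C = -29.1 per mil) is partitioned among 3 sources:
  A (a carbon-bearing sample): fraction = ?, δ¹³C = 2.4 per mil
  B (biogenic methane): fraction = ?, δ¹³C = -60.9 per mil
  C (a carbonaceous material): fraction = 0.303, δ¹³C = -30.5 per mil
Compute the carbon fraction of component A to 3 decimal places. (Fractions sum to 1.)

Let f_A and f_B be the unknown fractions; fractions sum to 1 so f_A + f_B = 0.697.
Mass balance: Σ fᵢ·δᵢ = δ_bulk ⇒ f_A·(2.4) + f_B·(-60.9) = -29.1 − (-9.242) = -19.858
Substitute f_B = 0.697 − f_A:
f_A·(2.4 − -60.9) = -19.858 − 0.697×(-60.9) = 22.589
f_A = 22.589 / 63.3 = 0.3569

0.357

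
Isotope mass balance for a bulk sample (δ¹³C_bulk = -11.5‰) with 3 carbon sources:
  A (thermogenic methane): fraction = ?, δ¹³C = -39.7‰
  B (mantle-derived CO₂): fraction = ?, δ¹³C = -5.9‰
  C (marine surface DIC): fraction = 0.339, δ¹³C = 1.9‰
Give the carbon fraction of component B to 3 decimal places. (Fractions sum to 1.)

0.417

Let f_B and f_A be the unknown fractions; fractions sum to 1 so f_B + f_A = 0.661.
Mass balance: Σ fᵢ·δᵢ = δ_bulk ⇒ f_B·(-5.9) + f_A·(-39.7) = -11.5 − (0.644) = -12.144
Substitute f_A = 0.661 − f_B:
f_B·(-5.9 − -39.7) = -12.144 − 0.661×(-39.7) = 14.098
f_B = 14.098 / 33.8 = 0.4171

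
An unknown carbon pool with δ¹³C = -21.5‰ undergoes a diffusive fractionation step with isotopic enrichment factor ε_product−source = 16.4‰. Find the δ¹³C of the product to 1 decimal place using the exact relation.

Exactly, δ_product = (δ_source + 1000)·(ε/1000 + 1) − 1000.
δ_product = (-21.5 + 1000) × (16.4/1000 + 1) − 1000
δ_product = -5.45‰

-5.5‰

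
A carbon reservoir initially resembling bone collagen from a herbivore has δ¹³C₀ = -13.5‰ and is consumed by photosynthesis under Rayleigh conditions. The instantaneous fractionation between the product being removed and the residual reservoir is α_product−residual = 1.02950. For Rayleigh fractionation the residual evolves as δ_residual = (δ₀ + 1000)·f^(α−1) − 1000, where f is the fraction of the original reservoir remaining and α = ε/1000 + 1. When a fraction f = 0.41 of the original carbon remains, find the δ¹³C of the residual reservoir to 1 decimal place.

Rayleigh residual: δ_res = (δ₀ + 1000)·f^(α−1) − 1000
α − 1 = 0.02950
f^(α−1) = 0.41^(0.02950) = 0.974041
δ_res = (-13.5 + 1000) × 0.974041 − 1000 = 960.891 − 1000 = -39.11‰

-39.1‰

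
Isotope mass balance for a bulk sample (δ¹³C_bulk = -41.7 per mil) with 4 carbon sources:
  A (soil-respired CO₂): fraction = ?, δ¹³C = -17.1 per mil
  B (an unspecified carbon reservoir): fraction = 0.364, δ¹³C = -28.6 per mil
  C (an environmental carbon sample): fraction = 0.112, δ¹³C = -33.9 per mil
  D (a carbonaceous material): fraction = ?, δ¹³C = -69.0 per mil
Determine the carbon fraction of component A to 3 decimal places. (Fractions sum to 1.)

Let f_A and f_D be the unknown fractions; fractions sum to 1 so f_A + f_D = 0.524.
Mass balance: Σ fᵢ·δᵢ = δ_bulk ⇒ f_A·(-17.1) + f_D·(-69.0) = -41.7 − (-14.207) = -27.493
Substitute f_D = 0.524 − f_A:
f_A·(-17.1 − -69.0) = -27.493 − 0.524×(-69.0) = 8.663
f_A = 8.663 / 51.9 = 0.1669

0.167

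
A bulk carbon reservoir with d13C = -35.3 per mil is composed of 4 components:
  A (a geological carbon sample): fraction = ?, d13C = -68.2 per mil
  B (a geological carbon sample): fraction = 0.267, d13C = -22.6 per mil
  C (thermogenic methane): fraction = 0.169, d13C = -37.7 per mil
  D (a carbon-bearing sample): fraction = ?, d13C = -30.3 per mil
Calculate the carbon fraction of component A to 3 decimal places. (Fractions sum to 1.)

0.153

Let f_A and f_D be the unknown fractions; fractions sum to 1 so f_A + f_D = 0.564.
Mass balance: Σ fᵢ·δᵢ = δ_bulk ⇒ f_A·(-68.2) + f_D·(-30.3) = -35.3 − (-12.406) = -22.894
Substitute f_D = 0.564 − f_A:
f_A·(-68.2 − -30.3) = -22.894 − 0.564×(-30.3) = -5.805
f_A = -5.805 / -37.9 = 0.1532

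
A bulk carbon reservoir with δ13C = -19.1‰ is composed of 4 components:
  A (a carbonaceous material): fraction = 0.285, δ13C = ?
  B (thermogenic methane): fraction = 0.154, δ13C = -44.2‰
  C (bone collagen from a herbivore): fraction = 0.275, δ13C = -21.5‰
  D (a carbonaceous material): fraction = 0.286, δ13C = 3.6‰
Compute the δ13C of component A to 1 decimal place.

-26.0‰

Isotope mass balance: δ_bulk = Σ fᵢ·δᵢ.
-19.1 = 0.285×δ_A + 0.154×(-44.2) + 0.275×(-21.5) + 0.286×(3.6)
0.285·δ_A = -19.1 − (-11.690) = -7.410
δ_A = -7.410 / 0.285 = -26.00‰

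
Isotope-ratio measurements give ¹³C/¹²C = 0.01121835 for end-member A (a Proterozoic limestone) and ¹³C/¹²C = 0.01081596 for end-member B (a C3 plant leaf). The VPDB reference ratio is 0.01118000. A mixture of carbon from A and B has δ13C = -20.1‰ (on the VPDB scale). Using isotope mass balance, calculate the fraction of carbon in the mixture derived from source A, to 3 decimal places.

0.346

δ_A = (0.01121835/0.01118000 − 1)×1000 = (1.003430 − 1)×1000 = 3.430‰
δ_B = (0.01081596/0.01118000 − 1)×1000 = (0.967438 − 1)×1000 = -32.562‰
f_A = (δ_mix − δ_B)/(δ_A − δ_B) = (-20.1 − (-32.562))/(3.430 − (-32.562))
f_A = 12.462 / 35.992 = 0.3462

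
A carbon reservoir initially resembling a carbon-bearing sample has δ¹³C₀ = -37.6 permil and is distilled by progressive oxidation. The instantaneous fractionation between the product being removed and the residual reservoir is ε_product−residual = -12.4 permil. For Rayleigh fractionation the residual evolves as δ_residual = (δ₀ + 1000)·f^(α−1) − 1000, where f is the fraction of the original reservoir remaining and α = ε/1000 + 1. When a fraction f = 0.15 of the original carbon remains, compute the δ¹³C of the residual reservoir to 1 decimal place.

Rayleigh residual: δ_res = (δ₀ + 1000)·f^(α−1) − 1000
α = ε/1000 + 1 = 0.98760, so α − 1 = -0.01240
f^(α−1) = 0.15^(-0.01240) = 1.023803
δ_res = (-37.6 + 1000) × 1.023803 − 1000 = 985.308 − 1000 = -14.69 permil

-14.7 permil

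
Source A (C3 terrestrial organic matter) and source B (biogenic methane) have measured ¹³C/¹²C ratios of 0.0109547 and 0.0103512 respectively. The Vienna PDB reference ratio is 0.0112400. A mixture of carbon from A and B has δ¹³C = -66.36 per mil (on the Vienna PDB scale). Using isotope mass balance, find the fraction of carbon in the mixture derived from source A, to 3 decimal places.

0.237

δ_A = (0.0109547/0.0112400 − 1)×1000 = (0.974617 − 1)×1000 = -25.383 per mil
δ_B = (0.0103512/0.0112400 − 1)×1000 = (0.920925 − 1)×1000 = -79.075 per mil
f_A = (δ_mix − δ_B)/(δ_A − δ_B) = (-66.36 − (-79.075))/(-25.383 − (-79.075))
f_A = 12.715 / 53.692 = 0.2368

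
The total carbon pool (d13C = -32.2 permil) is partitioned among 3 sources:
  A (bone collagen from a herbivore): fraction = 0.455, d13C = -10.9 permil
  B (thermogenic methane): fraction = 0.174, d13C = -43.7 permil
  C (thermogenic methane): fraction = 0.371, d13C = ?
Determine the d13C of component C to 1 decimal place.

-52.9 permil

Isotope mass balance: δ_bulk = Σ fᵢ·δᵢ.
-32.2 = 0.455×(-10.9) + 0.174×(-43.7) + 0.371×δ_C
0.371·δ_C = -32.2 − (-12.563) = -19.637
δ_C = -19.637 / 0.371 = -52.93 permil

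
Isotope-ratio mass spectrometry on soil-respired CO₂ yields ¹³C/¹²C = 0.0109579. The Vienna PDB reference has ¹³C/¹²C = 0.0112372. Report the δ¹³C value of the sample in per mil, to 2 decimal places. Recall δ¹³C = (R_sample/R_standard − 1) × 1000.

δ¹³C = (R_sample / R_standard − 1) × 1000
R_sample / R_standard = 0.0109579 / 0.0112372 = 0.975145
δ¹³C = (0.975145 − 1) × 1000 = -24.855 per mil

-24.85 per mil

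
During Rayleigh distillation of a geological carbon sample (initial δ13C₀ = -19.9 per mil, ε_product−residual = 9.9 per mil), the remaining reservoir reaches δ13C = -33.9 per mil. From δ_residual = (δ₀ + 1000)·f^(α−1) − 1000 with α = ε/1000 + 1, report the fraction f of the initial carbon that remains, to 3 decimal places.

α − 1 = ε/1000 = 0.0099
(δ_res + 1000)/(δ₀ + 1000) = (-33.9 + 1000)/(-19.9 + 1000) = 966.1/980.1 = 0.985716
f = 0.985716^(1/0.0099) = exp(ln(0.985716)/0.0099) = exp(-0.01439/0.0099)
f = exp(-1.4533) = 0.2338

0.234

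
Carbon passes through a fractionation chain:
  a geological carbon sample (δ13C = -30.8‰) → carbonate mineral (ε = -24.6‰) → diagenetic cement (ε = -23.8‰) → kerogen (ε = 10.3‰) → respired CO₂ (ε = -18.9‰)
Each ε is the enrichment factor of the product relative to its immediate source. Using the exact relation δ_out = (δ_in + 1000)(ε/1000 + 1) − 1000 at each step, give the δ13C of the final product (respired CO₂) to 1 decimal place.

step 1: δ = (-30.80 + 1000)·(-24.6/1000 + 1) − 1000 = -54.64‰
step 2: δ = (-54.64 + 1000)·(-23.8/1000 + 1) − 1000 = -77.14‰
step 3: δ = (-77.14 + 1000)·(10.3/1000 + 1) − 1000 = -67.64‰
step 4: δ = (-67.64 + 1000)·(-18.9/1000 + 1) − 1000 = -85.26‰

-85.3‰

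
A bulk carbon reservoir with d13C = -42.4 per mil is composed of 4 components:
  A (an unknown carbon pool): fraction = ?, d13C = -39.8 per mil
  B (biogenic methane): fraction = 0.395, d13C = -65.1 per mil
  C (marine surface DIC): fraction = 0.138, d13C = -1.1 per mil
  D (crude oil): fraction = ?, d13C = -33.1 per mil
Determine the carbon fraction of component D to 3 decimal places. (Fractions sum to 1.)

Let f_D and f_A be the unknown fractions; fractions sum to 1 so f_D + f_A = 0.467.
Mass balance: Σ fᵢ·δᵢ = δ_bulk ⇒ f_D·(-33.1) + f_A·(-39.8) = -42.4 − (-25.866) = -16.534
Substitute f_A = 0.467 − f_D:
f_D·(-33.1 − -39.8) = -16.534 − 0.467×(-39.8) = 2.053
f_D = 2.053 / 6.7 = 0.3064

0.306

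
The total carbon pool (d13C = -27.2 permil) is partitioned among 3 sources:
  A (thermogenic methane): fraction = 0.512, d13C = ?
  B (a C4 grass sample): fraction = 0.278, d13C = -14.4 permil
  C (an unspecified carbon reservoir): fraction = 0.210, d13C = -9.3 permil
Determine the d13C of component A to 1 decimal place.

-41.5 permil

Isotope mass balance: δ_bulk = Σ fᵢ·δᵢ.
-27.2 = 0.512×δ_A + 0.278×(-14.4) + 0.210×(-9.3)
0.512·δ_A = -27.2 − (-5.956) = -21.244
δ_A = -21.244 / 0.512 = -41.49 permil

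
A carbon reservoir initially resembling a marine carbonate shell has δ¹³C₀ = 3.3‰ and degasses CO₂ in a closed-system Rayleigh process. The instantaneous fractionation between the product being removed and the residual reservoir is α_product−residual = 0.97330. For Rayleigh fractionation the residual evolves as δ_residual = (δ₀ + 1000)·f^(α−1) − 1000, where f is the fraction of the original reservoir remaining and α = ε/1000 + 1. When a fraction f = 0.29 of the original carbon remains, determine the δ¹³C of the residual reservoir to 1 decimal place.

Rayleigh residual: δ_res = (δ₀ + 1000)·f^(α−1) − 1000
α − 1 = -0.02670
f^(α−1) = 0.29^(-0.02670) = 1.033604
δ_res = (3.3 + 1000) × 1.033604 − 1000 = 1037.014 − 1000 = 37.01‰

37.0‰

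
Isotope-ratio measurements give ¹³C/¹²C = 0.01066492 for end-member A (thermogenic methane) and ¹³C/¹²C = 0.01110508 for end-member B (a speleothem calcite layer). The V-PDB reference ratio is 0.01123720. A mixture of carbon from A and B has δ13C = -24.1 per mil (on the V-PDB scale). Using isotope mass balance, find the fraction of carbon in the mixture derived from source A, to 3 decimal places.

0.315

δ_A = (0.01066492/0.01123720 − 1)×1000 = (0.949073 − 1)×1000 = -50.927 per mil
δ_B = (0.01110508/0.01123720 − 1)×1000 = (0.988243 − 1)×1000 = -11.757 per mil
f_A = (δ_mix − δ_B)/(δ_A − δ_B) = (-24.1 − (-11.757))/(-50.927 − (-11.757))
f_A = -12.343 / -39.170 = 0.3151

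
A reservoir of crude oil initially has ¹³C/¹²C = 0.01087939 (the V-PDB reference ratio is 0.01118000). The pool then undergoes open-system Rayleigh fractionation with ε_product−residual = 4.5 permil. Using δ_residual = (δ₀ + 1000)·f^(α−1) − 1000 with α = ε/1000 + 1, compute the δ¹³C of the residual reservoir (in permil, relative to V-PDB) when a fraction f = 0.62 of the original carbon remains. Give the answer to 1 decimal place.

δ₀ = (0.01087939/0.01118000 − 1)×1000 = (0.973112 − 1)×1000 = -26.888 permil
α − 1 = ε/1000 = 0.0045
f^(α−1) = 0.62^(0.0045) = 0.997851
δ_res = (-26.888 + 1000) × 0.997851 − 1000 = 971.021 − 1000 = -28.98 permil

-29.0 permil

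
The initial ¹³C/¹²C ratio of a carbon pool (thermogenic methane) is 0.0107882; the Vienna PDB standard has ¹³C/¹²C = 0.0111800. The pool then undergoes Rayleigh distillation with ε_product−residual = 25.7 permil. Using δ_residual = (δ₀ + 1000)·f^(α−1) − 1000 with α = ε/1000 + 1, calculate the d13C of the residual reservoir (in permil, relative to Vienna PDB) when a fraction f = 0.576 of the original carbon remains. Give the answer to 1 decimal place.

-48.6 permil

δ₀ = (0.0107882/0.0111800 − 1)×1000 = (0.964955 − 1)×1000 = -35.045 permil
α − 1 = ε/1000 = 0.0257
f^(α−1) = 0.576^(0.0257) = 0.985923
δ_res = (-35.045 + 1000) × 0.985923 − 1000 = 951.371 − 1000 = -48.63 permil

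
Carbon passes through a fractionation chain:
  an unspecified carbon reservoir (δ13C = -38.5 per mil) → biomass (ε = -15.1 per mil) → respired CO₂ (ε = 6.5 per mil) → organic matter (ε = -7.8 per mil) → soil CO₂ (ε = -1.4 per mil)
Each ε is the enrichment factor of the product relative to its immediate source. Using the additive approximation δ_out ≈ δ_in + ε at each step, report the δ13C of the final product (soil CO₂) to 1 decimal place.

-56.3 per mil

step 1: δ ≈ -38.5 + (-15.1) = -53.6 per mil
step 2: δ ≈ -53.6 + (6.5) = -47.1 per mil
step 3: δ ≈ -47.1 + (-7.8) = -54.9 per mil
step 4: δ ≈ -54.9 + (-1.4) = -56.3 per mil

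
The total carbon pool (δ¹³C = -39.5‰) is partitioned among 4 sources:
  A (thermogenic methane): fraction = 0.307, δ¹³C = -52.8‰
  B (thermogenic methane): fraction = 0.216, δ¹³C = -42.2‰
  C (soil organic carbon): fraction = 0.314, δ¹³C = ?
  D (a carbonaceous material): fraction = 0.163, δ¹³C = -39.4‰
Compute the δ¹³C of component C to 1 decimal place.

Isotope mass balance: δ_bulk = Σ fᵢ·δᵢ.
-39.5 = 0.307×(-52.8) + 0.216×(-42.2) + 0.314×δ_C + 0.163×(-39.4)
0.314·δ_C = -39.5 − (-31.747) = -7.753
δ_C = -7.753 / 0.314 = -24.69‰

-24.7‰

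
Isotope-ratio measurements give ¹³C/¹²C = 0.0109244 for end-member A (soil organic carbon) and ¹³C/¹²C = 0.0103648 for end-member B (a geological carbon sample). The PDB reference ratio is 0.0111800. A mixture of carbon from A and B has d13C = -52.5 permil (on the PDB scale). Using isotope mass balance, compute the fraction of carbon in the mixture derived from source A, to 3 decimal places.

0.408

δ_A = (0.0109244/0.0111800 − 1)×1000 = (0.977138 − 1)×1000 = -22.862 permil
δ_B = (0.0103648/0.0111800 − 1)×1000 = (0.927084 − 1)×1000 = -72.916 permil
f_A = (δ_mix − δ_B)/(δ_A − δ_B) = (-52.5 − (-72.916))/(-22.862 − (-72.916))
f_A = 20.416 / 50.054 = 0.4079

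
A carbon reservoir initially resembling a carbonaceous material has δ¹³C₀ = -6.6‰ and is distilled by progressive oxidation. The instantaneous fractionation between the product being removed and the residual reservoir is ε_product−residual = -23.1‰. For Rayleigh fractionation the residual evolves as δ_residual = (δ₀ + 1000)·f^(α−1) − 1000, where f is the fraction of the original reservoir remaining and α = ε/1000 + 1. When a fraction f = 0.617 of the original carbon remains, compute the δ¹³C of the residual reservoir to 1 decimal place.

Rayleigh residual: δ_res = (δ₀ + 1000)·f^(α−1) − 1000
α = ε/1000 + 1 = 0.97690, so α − 1 = -0.02310
f^(α−1) = 0.617^(-0.02310) = 1.011217
δ_res = (-6.6 + 1000) × 1.011217 − 1000 = 1004.543 − 1000 = 4.54‰

4.5‰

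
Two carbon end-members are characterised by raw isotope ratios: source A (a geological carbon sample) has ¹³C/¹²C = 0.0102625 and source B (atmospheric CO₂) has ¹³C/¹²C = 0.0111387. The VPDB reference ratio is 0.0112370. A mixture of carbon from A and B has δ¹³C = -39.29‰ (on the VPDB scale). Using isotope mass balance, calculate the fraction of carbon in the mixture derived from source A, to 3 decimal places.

0.392

δ_A = (0.0102625/0.0112370 − 1)×1000 = (0.913278 − 1)×1000 = -86.722‰
δ_B = (0.0111387/0.0112370 − 1)×1000 = (0.991252 − 1)×1000 = -8.748‰
f_A = (δ_mix − δ_B)/(δ_A − δ_B) = (-39.29 − (-8.748))/(-86.722 − (-8.748))
f_A = -30.542 / -77.975 = 0.3917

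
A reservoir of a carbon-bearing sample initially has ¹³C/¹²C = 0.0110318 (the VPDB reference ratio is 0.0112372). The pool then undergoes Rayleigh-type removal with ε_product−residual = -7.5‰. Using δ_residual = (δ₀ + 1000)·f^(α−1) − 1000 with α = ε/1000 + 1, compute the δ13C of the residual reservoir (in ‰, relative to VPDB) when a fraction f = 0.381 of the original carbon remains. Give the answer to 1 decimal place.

δ₀ = (0.0110318/0.0112372 − 1)×1000 = (0.981721 − 1)×1000 = -18.279‰
α − 1 = ε/1000 = -0.0075
f^(α−1) = 0.381^(-0.0075) = 1.007263
δ_res = (-18.279 + 1000) × 1.007263 − 1000 = 988.852 − 1000 = -11.15‰

-11.1‰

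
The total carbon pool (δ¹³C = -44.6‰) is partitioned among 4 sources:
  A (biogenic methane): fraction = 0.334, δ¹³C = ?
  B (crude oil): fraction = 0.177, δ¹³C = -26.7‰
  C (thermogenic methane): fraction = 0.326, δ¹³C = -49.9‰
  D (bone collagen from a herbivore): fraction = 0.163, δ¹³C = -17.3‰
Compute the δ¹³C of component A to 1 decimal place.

Isotope mass balance: δ_bulk = Σ fᵢ·δᵢ.
-44.6 = 0.334×δ_A + 0.177×(-26.7) + 0.326×(-49.9) + 0.163×(-17.3)
0.334·δ_A = -44.6 − (-23.813) = -20.787
δ_A = -20.787 / 0.334 = -62.24‰

-62.2‰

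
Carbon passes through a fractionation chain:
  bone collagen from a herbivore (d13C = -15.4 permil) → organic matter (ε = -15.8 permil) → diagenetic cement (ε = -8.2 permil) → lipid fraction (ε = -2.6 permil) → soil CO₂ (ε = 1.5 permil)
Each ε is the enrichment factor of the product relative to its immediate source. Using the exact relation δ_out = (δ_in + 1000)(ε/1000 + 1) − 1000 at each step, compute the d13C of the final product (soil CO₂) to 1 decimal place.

-40.0 permil

step 1: δ = (-15.40 + 1000)·(-15.8/1000 + 1) − 1000 = -30.96 permil
step 2: δ = (-30.96 + 1000)·(-8.2/1000 + 1) − 1000 = -38.90 permil
step 3: δ = (-38.90 + 1000)·(-2.6/1000 + 1) − 1000 = -41.40 permil
step 4: δ = (-41.40 + 1000)·(1.5/1000 + 1) − 1000 = -39.96 permil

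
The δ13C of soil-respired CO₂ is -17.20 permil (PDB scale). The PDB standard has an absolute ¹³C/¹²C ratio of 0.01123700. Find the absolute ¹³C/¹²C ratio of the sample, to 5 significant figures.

0.011044

R_sample = R_standard × (δ13C/1000 + 1)
R_sample = 0.01123700 × (-17.20/1000 + 1) = 0.01123700 × 0.982800
R_sample = 0.0110437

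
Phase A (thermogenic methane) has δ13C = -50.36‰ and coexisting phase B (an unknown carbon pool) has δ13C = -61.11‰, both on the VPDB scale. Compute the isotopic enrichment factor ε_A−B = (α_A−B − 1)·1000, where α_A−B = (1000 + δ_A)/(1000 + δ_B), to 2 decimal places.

α_A−B = (1000 + -50.36) / (1000 + -61.11) = 949.64 / 938.89 = 1.011450
ε_A−B = (1.011450 − 1) × 1000 = 11.450‰
(The approximation ε ≈ δ_A − δ_B would give 10.75‰.)

11.45‰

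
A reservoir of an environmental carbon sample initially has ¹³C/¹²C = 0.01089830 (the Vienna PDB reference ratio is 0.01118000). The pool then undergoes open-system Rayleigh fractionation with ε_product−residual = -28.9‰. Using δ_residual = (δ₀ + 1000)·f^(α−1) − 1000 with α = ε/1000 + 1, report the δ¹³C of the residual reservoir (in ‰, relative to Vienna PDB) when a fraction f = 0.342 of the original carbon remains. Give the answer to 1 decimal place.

5.5‰

δ₀ = (0.01089830/0.01118000 − 1)×1000 = (0.974803 − 1)×1000 = -25.197‰
α − 1 = ε/1000 = -0.0289
f^(α−1) = 0.342^(-0.0289) = 1.031494
δ_res = (-25.197 + 1000) × 1.031494 − 1000 = 1005.504 − 1000 = 5.50‰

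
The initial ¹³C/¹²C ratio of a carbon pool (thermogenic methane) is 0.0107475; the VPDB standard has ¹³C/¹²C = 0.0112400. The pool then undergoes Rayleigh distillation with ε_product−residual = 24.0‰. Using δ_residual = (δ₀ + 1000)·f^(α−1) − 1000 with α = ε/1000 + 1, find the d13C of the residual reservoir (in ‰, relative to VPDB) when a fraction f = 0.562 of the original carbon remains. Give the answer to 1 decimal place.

δ₀ = (0.0107475/0.0112400 − 1)×1000 = (0.956183 − 1)×1000 = -43.817‰
α − 1 = ε/1000 = 0.0240
f^(α−1) = 0.562^(0.0240) = 0.986265
δ_res = (-43.817 + 1000) × 0.986265 − 1000 = 943.050 − 1000 = -56.95‰

-56.9‰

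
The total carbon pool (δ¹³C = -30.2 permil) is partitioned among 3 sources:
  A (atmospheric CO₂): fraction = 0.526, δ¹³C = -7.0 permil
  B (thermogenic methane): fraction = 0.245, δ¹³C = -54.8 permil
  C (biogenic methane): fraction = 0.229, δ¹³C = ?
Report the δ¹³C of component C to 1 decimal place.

Isotope mass balance: δ_bulk = Σ fᵢ·δᵢ.
-30.2 = 0.526×(-7.0) + 0.245×(-54.8) + 0.229×δ_C
0.229·δ_C = -30.2 − (-17.108) = -13.092
δ_C = -13.092 / 0.229 = -57.17 permil

-57.2 permil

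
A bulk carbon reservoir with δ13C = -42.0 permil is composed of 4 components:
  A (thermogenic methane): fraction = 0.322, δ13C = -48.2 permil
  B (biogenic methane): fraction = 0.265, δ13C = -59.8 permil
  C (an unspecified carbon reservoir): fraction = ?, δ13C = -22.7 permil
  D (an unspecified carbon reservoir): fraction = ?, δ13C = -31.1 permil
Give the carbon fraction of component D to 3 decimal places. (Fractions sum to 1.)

0.150

Let f_D and f_C be the unknown fractions; fractions sum to 1 so f_D + f_C = 0.413.
Mass balance: Σ fᵢ·δᵢ = δ_bulk ⇒ f_D·(-31.1) + f_C·(-22.7) = -42.0 − (-31.367) = -10.633
Substitute f_C = 0.413 − f_D:
f_D·(-31.1 − -22.7) = -10.633 − 0.413×(-22.7) = -1.257
f_D = -1.257 / -8.4 = 0.1497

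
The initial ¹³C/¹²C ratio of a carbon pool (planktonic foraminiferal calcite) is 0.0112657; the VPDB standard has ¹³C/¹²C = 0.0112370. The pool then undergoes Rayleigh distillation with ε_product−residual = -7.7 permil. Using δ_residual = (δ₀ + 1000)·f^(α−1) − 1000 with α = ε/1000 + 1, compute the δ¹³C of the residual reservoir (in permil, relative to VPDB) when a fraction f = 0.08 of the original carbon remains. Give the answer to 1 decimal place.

22.2 permil

δ₀ = (0.0112657/0.0112370 − 1)×1000 = (1.002554 − 1)×1000 = 2.554 permil
α − 1 = ε/1000 = -0.0077
f^(α−1) = 0.08^(-0.0077) = 1.019638
δ_res = (2.554 + 1000) × 1.019638 − 1000 = 1022.243 − 1000 = 22.24 permil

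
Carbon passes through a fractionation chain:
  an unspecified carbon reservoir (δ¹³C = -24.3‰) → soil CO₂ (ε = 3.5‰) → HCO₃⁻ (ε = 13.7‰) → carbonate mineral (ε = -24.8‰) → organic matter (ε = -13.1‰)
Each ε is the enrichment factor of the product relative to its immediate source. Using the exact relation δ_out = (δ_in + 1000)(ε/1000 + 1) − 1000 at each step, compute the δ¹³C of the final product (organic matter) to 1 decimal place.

step 1: δ = (-24.30 + 1000)·(3.5/1000 + 1) − 1000 = -20.89‰
step 2: δ = (-20.89 + 1000)·(13.7/1000 + 1) − 1000 = -7.47‰
step 3: δ = (-7.47 + 1000)·(-24.8/1000 + 1) − 1000 = -32.09‰
step 4: δ = (-32.09 + 1000)·(-13.1/1000 + 1) − 1000 = -44.77‰

-44.8‰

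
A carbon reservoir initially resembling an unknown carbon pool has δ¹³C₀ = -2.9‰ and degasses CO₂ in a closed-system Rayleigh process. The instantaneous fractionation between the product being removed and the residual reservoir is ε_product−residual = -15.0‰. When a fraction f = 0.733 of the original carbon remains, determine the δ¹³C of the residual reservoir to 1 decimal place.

1.8‰

Rayleigh residual: δ_res = (δ₀ + 1000)·f^(α−1) − 1000
α = ε/1000 + 1 = 0.98500, so α − 1 = -0.01500
f^(α−1) = 0.733^(-0.01500) = 1.004670
δ_res = (-2.9 + 1000) × 1.004670 − 1000 = 1001.756 − 1000 = 1.76‰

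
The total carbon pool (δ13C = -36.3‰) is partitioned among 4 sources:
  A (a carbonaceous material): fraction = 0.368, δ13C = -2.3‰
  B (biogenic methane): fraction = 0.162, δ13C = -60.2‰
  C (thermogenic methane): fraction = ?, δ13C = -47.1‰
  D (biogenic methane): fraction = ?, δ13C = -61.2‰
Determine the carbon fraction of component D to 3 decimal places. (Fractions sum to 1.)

Let f_D and f_C be the unknown fractions; fractions sum to 1 so f_D + f_C = 0.470.
Mass balance: Σ fᵢ·δᵢ = δ_bulk ⇒ f_D·(-61.2) + f_C·(-47.1) = -36.3 − (-10.599) = -25.701
Substitute f_C = 0.470 − f_D:
f_D·(-61.2 − -47.1) = -25.701 − 0.470×(-47.1) = -3.564
f_D = -3.564 / -14.1 = 0.2528

0.253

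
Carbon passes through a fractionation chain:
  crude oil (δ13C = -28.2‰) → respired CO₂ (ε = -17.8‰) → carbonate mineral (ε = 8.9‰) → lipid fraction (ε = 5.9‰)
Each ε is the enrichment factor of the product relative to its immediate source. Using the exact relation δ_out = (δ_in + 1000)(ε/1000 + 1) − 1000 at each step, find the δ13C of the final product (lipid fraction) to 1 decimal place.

step 1: δ = (-28.20 + 1000)·(-17.8/1000 + 1) − 1000 = -45.50‰
step 2: δ = (-45.50 + 1000)·(8.9/1000 + 1) − 1000 = -37.00‰
step 3: δ = (-37.00 + 1000)·(5.9/1000 + 1) − 1000 = -31.32‰

-31.3‰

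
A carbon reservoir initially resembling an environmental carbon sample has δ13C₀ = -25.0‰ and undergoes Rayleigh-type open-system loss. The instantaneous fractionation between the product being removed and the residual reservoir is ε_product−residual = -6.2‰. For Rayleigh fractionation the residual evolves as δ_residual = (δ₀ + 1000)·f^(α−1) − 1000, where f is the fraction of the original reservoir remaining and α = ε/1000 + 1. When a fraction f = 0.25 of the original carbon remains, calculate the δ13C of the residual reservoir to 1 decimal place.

Rayleigh residual: δ_res = (δ₀ + 1000)·f^(α−1) − 1000
α = ε/1000 + 1 = 0.99380, so α − 1 = -0.00620
f^(α−1) = 0.25^(-0.00620) = 1.008632
δ_res = (-25.0 + 1000) × 1.008632 − 1000 = 983.416 − 1000 = -16.58‰

-16.6‰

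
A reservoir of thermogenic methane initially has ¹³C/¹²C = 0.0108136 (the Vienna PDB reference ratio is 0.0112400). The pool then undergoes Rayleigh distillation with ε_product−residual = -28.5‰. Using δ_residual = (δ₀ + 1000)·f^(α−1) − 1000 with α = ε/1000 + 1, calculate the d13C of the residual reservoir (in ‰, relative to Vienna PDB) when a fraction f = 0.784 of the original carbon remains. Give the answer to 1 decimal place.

-31.2‰

δ₀ = (0.0108136/0.0112400 − 1)×1000 = (0.962064 − 1)×1000 = -37.936‰
α − 1 = ε/1000 = -0.0285
f^(α−1) = 0.784^(-0.0285) = 1.006959
δ_res = (-37.936 + 1000) × 1.006959 − 1000 = 968.760 − 1000 = -31.24‰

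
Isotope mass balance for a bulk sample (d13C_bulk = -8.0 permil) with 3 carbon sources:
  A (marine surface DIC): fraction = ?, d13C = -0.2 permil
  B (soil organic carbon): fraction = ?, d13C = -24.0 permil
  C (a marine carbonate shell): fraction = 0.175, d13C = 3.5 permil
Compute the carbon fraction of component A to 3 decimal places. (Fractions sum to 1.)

Let f_A and f_B be the unknown fractions; fractions sum to 1 so f_A + f_B = 0.825.
Mass balance: Σ fᵢ·δᵢ = δ_bulk ⇒ f_A·(-0.2) + f_B·(-24.0) = -8.0 − (0.612) = -8.613
Substitute f_B = 0.825 − f_A:
f_A·(-0.2 − -24.0) = -8.613 − 0.825×(-24.0) = 11.187
f_A = 11.187 / 23.8 = 0.4701

0.470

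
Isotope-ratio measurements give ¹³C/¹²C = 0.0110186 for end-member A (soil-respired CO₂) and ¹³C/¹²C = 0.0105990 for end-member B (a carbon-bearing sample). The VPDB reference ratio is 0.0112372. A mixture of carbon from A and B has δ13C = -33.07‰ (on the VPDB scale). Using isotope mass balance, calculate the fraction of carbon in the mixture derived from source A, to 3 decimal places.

δ_A = (0.0110186/0.0112372 − 1)×1000 = (0.980547 − 1)×1000 = -19.453‰
δ_B = (0.0105990/0.0112372 − 1)×1000 = (0.943206 − 1)×1000 = -56.794‰
f_A = (δ_mix − δ_B)/(δ_A − δ_B) = (-33.07 − (-56.794))/(-19.453 − (-56.794))
f_A = 23.724 / 37.340 = 0.6353

0.635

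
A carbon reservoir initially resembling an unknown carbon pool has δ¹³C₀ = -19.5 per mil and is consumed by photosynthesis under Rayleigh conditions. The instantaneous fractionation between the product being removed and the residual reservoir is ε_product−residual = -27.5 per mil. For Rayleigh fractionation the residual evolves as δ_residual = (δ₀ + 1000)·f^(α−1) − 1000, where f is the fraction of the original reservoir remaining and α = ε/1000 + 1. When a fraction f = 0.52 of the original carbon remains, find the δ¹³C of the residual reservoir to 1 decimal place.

Rayleigh residual: δ_res = (δ₀ + 1000)·f^(α−1) − 1000
α = ε/1000 + 1 = 0.97250, so α − 1 = -0.02750
f^(α−1) = 0.52^(-0.02750) = 1.018146
δ_res = (-19.5 + 1000) × 1.018146 − 1000 = 998.292 − 1000 = -1.71 per mil

-1.7 per mil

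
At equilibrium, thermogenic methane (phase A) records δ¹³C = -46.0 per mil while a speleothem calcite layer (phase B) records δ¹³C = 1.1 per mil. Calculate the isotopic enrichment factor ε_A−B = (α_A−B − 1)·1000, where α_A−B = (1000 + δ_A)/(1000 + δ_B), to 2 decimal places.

-47.05 per mil

α_A−B = (1000 + -46.0) / (1000 + 1.1) = 954.0 / 1001.1 = 0.952952
ε_A−B = (0.952952 − 1) × 1000 = -47.048 per mil
(The approximation ε ≈ δ_A − δ_B would give -47.1 per mil.)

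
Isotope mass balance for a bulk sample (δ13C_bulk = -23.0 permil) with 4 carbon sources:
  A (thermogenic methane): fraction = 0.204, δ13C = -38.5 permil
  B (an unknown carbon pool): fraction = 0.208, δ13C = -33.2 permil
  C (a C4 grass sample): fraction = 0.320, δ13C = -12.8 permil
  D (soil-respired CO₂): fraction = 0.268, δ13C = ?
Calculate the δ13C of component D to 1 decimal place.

Isotope mass balance: δ_bulk = Σ fᵢ·δᵢ.
-23.0 = 0.204×(-38.5) + 0.208×(-33.2) + 0.320×(-12.8) + 0.268×δ_D
0.268·δ_D = -23.0 − (-18.856) = -4.144
δ_D = -4.144 / 0.268 = -15.46 permil

-15.5 permil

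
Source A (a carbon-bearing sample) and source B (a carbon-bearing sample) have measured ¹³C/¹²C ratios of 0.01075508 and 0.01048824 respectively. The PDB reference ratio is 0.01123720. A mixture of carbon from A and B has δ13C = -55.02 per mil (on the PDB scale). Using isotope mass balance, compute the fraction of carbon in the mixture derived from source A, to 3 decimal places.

δ_A = (0.01075508/0.01123720 − 1)×1000 = (0.957096 − 1)×1000 = -42.904 per mil
δ_B = (0.01048824/0.01123720 − 1)×1000 = (0.933350 − 1)×1000 = -66.650 per mil
f_A = (δ_mix − δ_B)/(δ_A − δ_B) = (-55.02 − (-66.650))/(-42.904 − (-66.650))
f_A = 11.630 / 23.746 = 0.4898

0.490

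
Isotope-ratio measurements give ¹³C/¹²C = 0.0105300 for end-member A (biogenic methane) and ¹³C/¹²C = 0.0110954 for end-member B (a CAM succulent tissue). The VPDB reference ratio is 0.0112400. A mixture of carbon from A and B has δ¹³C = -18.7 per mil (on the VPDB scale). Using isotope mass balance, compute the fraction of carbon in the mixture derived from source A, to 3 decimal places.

δ_A = (0.0105300/0.0112400 − 1)×1000 = (0.936833 − 1)×1000 = -63.167 per mil
δ_B = (0.0110954/0.0112400 − 1)×1000 = (0.987135 − 1)×1000 = -12.865 per mil
f_A = (δ_mix − δ_B)/(δ_A − δ_B) = (-18.7 − (-12.865))/(-63.167 − (-12.865))
f_A = -5.835 / -50.302 = 0.1160

0.116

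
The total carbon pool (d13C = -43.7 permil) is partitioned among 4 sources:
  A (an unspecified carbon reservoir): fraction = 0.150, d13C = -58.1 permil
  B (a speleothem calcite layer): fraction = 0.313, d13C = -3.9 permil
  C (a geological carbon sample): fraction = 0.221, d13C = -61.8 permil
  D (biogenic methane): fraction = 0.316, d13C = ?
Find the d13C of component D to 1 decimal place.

Isotope mass balance: δ_bulk = Σ fᵢ·δᵢ.
-43.7 = 0.150×(-58.1) + 0.313×(-3.9) + 0.221×(-61.8) + 0.316×δ_D
0.316·δ_D = -43.7 − (-23.593) = -20.107
δ_D = -20.107 / 0.316 = -63.63 permil

-63.6 permil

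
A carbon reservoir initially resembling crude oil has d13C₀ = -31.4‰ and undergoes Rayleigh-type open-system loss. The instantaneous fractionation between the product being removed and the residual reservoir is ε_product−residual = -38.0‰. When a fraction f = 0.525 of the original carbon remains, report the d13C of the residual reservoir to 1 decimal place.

-7.4‰

Rayleigh residual: δ_res = (δ₀ + 1000)·f^(α−1) − 1000
α = ε/1000 + 1 = 0.96200, so α − 1 = -0.03800
f^(α−1) = 0.525^(-0.03800) = 1.024788
δ_res = (-31.4 + 1000) × 1.024788 − 1000 = 992.609 − 1000 = -7.39‰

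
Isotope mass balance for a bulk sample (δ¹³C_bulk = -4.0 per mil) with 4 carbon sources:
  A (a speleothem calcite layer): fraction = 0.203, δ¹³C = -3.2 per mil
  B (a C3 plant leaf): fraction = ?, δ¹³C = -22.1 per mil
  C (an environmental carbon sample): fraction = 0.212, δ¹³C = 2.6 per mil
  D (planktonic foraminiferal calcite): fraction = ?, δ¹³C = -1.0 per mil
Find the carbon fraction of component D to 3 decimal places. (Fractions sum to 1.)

Let f_D and f_B be the unknown fractions; fractions sum to 1 so f_D + f_B = 0.585.
Mass balance: Σ fᵢ·δᵢ = δ_bulk ⇒ f_D·(-1.0) + f_B·(-22.1) = -4.0 − (-0.098) = -3.902
Substitute f_B = 0.585 − f_D:
f_D·(-1.0 − -22.1) = -3.902 − 0.585×(-22.1) = 9.027
f_D = 9.027 / 21.1 = 0.4278

0.428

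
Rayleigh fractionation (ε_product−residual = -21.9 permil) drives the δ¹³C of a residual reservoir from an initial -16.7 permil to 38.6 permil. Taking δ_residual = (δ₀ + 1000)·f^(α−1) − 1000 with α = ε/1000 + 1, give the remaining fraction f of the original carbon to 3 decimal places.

α − 1 = ε/1000 = -0.0219
(δ_res + 1000)/(δ₀ + 1000) = (38.6 + 1000)/(-16.7 + 1000) = 1038.6/983.3 = 1.056239
f = 1.056239^(1/-0.0219) = exp(ln(1.056239)/-0.0219) = exp(0.05471/-0.0219)
f = exp(-2.4984) = 0.0822

0.082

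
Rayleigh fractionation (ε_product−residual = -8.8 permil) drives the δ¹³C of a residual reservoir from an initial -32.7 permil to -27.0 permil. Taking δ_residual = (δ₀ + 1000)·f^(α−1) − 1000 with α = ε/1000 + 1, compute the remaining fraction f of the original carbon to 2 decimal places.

α − 1 = ε/1000 = -0.0088
(δ_res + 1000)/(δ₀ + 1000) = (-27.0 + 1000)/(-32.7 + 1000) = 973.0/967.3 = 1.005893
f = 1.005893^(1/-0.0088) = exp(ln(1.005893)/-0.0088) = exp(0.00588/-0.0088)
f = exp(-0.6677) = 0.5129

0.51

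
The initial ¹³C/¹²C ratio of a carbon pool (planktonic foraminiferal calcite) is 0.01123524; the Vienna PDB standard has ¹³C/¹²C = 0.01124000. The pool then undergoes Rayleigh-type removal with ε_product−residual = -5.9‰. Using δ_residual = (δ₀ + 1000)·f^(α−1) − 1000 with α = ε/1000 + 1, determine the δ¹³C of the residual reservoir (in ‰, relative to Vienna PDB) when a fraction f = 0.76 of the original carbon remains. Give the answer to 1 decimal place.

δ₀ = (0.01123524/0.01124000 − 1)×1000 = (0.999577 − 1)×1000 = -0.423‰
α − 1 = ε/1000 = -0.0059
f^(α−1) = 0.76^(-0.0059) = 1.001620
δ_res = (-0.423 + 1000) × 1.001620 − 1000 = 1001.196 − 1000 = 1.20‰

1.2‰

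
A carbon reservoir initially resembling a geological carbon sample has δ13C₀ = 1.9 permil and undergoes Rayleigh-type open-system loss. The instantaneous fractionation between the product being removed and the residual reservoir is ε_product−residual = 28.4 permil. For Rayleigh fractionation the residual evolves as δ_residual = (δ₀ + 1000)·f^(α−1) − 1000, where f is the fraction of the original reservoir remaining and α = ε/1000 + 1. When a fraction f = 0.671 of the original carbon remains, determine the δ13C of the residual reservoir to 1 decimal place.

-9.4 permil

Rayleigh residual: δ_res = (δ₀ + 1000)·f^(α−1) − 1000
α = ε/1000 + 1 = 1.02840, so α − 1 = 0.02840
f^(α−1) = 0.671^(0.02840) = 0.988733
δ_res = (1.9 + 1000) × 0.988733 − 1000 = 990.611 − 1000 = -9.39 permil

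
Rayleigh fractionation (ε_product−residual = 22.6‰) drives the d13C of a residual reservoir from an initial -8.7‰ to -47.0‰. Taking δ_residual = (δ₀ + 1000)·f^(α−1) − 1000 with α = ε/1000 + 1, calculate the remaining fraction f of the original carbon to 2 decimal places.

α − 1 = ε/1000 = 0.0226
(δ_res + 1000)/(δ₀ + 1000) = (-47.0 + 1000)/(-8.7 + 1000) = 953.0/991.3 = 0.961364
f = 0.961364^(1/0.0226) = exp(ln(0.961364)/0.0226) = exp(-0.03940/0.0226)
f = exp(-1.7435) = 0.1749

0.17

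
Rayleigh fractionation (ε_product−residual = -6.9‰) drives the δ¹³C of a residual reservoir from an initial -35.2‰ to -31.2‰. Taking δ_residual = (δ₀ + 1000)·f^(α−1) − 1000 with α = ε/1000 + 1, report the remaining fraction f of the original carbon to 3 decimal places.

0.549

α − 1 = ε/1000 = -0.0069
(δ_res + 1000)/(δ₀ + 1000) = (-31.2 + 1000)/(-35.2 + 1000) = 968.8/964.8 = 1.004146
f = 1.004146^(1/-0.0069) = exp(ln(1.004146)/-0.0069) = exp(0.00414/-0.0069)
f = exp(-0.5996) = 0.5490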